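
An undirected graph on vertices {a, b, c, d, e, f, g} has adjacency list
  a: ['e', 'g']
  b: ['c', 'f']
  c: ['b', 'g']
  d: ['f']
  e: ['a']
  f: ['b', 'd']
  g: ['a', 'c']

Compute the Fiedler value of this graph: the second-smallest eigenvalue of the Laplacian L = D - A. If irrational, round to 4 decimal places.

0.1981

Each diagonal entry of L is the vertex degree and each off-diagonal entry is -1 where an edge is present, 0 otherwise; in the order [a, b, c, d, e, f, g] the diagonal is [2, 2, 2, 1, 1, 2, 2]. Computing the eigenvalues of L and sorting gives [0, 0.1981, 0.7530, 1.5550, 2.4450, 3.2470, 3.8019]. The Fiedler value lambda_2 = 0.1981 is strictly positive, so the graph is connected.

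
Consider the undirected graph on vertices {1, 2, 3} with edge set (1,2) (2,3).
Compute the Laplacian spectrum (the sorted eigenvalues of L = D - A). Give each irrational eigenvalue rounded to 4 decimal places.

[0, 1, 3]

Reading degrees in the order [1, 2, 3] gives [1, 2, 1]; set D = diag(1, 2, 1) and form L = D - A. The multiplicity of 0 as a Laplacian eigenvalue equals the number of connected components. By the matrix-tree theorem the graph has (1/3) * product of the nonzero eigenvalues = 1 spanning tree.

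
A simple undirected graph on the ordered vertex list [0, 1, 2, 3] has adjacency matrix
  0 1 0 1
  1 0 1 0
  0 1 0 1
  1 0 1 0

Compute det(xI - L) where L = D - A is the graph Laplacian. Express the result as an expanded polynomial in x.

x^4 - 8x^3 + 20x^2 - 16x

Each diagonal entry of L is the vertex degree and each off-diagonal entry is -1 where an edge is present, 0 otherwise; in the order [0, 1, 2, 3] the diagonal is [2, 2, 2, 2]. L has integer entries, so p(x) = det(xI - L) has integer coefficients. Expanding the determinant yields x^4 - 8x^3 + 20x^2 - 16x. The constant term is 0 because L is singular (the all-ones vector lies in its kernel). There is one zero in the spectrum, matching the 1 component.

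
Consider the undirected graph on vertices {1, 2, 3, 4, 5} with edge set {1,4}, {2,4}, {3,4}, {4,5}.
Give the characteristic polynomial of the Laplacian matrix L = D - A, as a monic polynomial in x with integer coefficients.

Reading degrees in the order [1, 2, 3, 4, 5] gives [1, 1, 1, 4, 1]; set D = diag(1, 1, 1, 4, 1) and form L = D - A. The eigenvalues of L are [0, 1, 1, 1, 5]; the characteristic polynomial is the product of (x - lambda_i), which multiplies out to x^5 - 8x^4 + 18x^3 - 16x^2 + 5x. Since p(0) = det(-L) = 0, x divides p(x). The largest eigenvalue, 5, is at most the vertex count 5.

x^5 - 8x^4 + 18x^3 - 16x^2 + 5x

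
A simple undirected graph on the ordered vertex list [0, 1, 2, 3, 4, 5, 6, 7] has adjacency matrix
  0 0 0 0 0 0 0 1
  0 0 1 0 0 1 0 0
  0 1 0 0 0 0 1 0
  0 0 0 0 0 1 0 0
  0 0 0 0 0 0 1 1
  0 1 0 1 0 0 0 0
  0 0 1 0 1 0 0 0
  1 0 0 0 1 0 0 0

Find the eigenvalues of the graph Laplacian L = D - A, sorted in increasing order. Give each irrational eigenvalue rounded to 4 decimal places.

With the vertex order [0, 1, 2, 3, 4, 5, 6, 7], the degrees are [1, 2, 2, 1, 2, 2, 2, 2], giving D = diag(1, 2, 2, 1, 2, 2, 2, 2) and L = D - A. Diagonalising L (or applying a numerical eigensolver to the 8x8 matrix) gives the spectrum above. There is one zero in the spectrum, matching the 1 component. By the matrix-tree theorem the graph has (1/8) * product of the nonzero eigenvalues = 1 spanning tree.

[0, 0.1522, 0.5858, 1.2346, 2, 2.7654, 3.4142, 3.8478]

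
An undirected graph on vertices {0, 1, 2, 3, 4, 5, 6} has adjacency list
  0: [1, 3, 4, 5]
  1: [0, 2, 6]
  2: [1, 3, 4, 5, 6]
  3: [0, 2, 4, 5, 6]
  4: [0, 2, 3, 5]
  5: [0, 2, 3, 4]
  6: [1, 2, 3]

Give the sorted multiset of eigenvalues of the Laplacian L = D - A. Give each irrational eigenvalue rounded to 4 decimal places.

Each diagonal entry of L is the vertex degree and each off-diagonal entry is -1 where an edge is present, 0 otherwise; in the order [0, 1, 2, 3, 4, 5, 6] the diagonal is [4, 3, 5, 5, 4, 4, 3]. Diagonalising L (or applying a numerical eigensolver to the 7x7 matrix) gives the spectrum above. The single zero eigenvalue shows the graph is connected. There is one zero in the spectrum, matching the 1 component. The eigenvalues sum to 28, which equals trace(L) = 2|E|.

[0, 2.2243, 3.4108, 4.7237, 5, 6, 6.6412]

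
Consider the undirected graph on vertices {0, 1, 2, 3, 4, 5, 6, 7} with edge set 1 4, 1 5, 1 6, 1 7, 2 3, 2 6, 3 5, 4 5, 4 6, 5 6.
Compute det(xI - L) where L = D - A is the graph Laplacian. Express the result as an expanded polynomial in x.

x^8 - 20x^7 + 157x^6 - 610x^5 + 1214x^4 - 1148x^3 + 392x^2

Each diagonal entry of L is the vertex degree and each off-diagonal entry is -1 where an edge is present, 0 otherwise; in the order [0, 1, 2, 3, 4, 5, 6, 7] the diagonal is [0, 4, 2, 2, 3, 4, 4, 1]. Computing det(xI - L) by cofactor expansion (or equivalently via sum-over-permutations) gives x^8 - 20x^7 + 157x^6 - 610x^5 + 1214x^4 - 1148x^3 + 392x^2. The coefficient of x^7 equals -trace(L) = -20, matching the sum of degrees. The eigenvalues sum to 20, which equals trace(L) = 2|E|. There are 2 zeros in the spectrum, matching the 2 components.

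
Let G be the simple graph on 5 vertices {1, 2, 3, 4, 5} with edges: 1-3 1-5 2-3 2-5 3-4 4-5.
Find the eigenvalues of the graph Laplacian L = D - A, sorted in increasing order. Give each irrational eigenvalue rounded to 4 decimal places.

[0, 2, 2, 3, 5]

With the vertex order [1, 2, 3, 4, 5], the degrees are [2, 2, 3, 2, 3], giving D = diag(2, 2, 3, 2, 3) and L = D - A. Since every row of L sums to 0, the all-ones vector is in the kernel and 0 is an eigenvalue. The single zero eigenvalue shows the graph is connected. By the matrix-tree theorem the graph has (1/5) * product of the nonzero eigenvalues = 12 spanning trees.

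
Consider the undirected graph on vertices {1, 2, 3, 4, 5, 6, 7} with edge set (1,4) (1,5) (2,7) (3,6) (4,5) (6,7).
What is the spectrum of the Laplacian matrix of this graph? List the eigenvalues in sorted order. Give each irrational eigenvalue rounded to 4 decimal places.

With the vertex order [1, 2, 3, 4, 5, 6, 7], the degrees are [2, 1, 1, 2, 2, 2, 2], giving D = diag(2, 1, 1, 2, 2, 2, 2) and L = D - A. L is symmetric positive semidefinite, so every eigenvalue is real and nonnegative. The 2 zero eigenvalues correspond to the 2 connected components. The largest eigenvalue, 3.4142, is at most the vertex count 7. The eigenvalues sum to 12, which equals trace(L) = 2|E|.

[0, 0, 0.5858, 2, 3, 3, 3.4142]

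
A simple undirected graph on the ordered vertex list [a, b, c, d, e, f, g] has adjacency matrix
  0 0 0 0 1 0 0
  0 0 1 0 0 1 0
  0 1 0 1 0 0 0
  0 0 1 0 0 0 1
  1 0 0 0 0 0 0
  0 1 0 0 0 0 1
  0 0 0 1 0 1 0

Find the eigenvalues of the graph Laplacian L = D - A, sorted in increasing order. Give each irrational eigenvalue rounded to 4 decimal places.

[0, 0, 1.3820, 1.3820, 2, 3.6180, 3.6180]

With the vertex order [a, b, c, d, e, f, g], the degrees are [1, 2, 2, 2, 1, 2, 2], giving D = diag(1, 2, 2, 2, 1, 2, 2) and L = D - A. L is symmetric positive semidefinite, so every eigenvalue is real and nonnegative. The 2 zero eigenvalues correspond to the 2 connected components. The largest eigenvalue, 3.6180, is at most the vertex count 7. There are 2 zeros in the spectrum, matching the 2 components.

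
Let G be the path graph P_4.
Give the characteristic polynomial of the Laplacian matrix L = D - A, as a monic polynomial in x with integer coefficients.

The graph has 4 vertices and degree multiset [2, 2, 1, 1]; D is the diagonal matrix of degrees and L = D - A. L has integer entries, so p(x) = det(xI - L) has integer coefficients. Expanding the determinant yields x^4 - 6x^3 + 10x^2 - 4x. The constant term is 0 because L is singular (the all-ones vector lies in its kernel). The largest eigenvalue, 3.4142, is at most the vertex count 4. There is one zero in the spectrum, matching the 1 component.

x^4 - 6x^3 + 10x^2 - 4x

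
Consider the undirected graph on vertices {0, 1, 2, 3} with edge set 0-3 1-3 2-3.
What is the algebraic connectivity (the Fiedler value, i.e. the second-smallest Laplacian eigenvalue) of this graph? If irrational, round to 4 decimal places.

Each diagonal entry of L is the vertex degree and each off-diagonal entry is -1 where an edge is present, 0 otherwise; in the order [0, 1, 2, 3] the diagonal is [1, 1, 1, 3]. The sorted Laplacian eigenvalues are [0, 1, 1, 4]; the algebraic connectivity is the second entry, 1. There is one zero in the spectrum, matching the 1 component.

1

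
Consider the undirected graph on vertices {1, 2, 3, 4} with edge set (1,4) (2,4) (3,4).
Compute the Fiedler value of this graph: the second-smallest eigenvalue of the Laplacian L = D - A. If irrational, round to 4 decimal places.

Each diagonal entry of L is the vertex degree and each off-diagonal entry is -1 where an edge is present, 0 otherwise; in the order [1, 2, 3, 4] the diagonal is [1, 1, 1, 3]. The smallest Laplacian eigenvalue is always 0. The next one, lambda_2 = 1, measures how hard the graph is to disconnect: larger values mean better connectivity. By the matrix-tree theorem the graph has (1/4) * product of the nonzero eigenvalues = 1 spanning tree.

1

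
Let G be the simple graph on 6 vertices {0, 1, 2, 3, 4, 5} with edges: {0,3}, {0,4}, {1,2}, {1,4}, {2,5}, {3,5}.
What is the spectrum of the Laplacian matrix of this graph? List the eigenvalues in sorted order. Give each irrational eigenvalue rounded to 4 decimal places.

[0, 1, 1, 3, 3, 4]

With the vertex order [0, 1, 2, 3, 4, 5], the degrees are [2, 2, 2, 2, 2, 2], giving D = diag(2, 2, 2, 2, 2, 2) and L = D - A. Since every row of L sums to 0, the all-ones vector is in the kernel and 0 is an eigenvalue. The single zero eigenvalue shows the graph is connected.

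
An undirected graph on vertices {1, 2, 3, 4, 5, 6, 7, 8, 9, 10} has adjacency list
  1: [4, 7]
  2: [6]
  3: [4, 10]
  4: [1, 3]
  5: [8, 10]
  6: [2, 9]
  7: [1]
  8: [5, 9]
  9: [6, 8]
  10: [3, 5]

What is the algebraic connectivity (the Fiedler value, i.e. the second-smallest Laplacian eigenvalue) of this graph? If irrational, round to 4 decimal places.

0.0979

With the vertex order [1, 2, 3, 4, 5, 6, 7, 8, 9, 10], the degrees are [2, 1, 2, 2, 2, 2, 1, 2, 2, 2], giving D = diag(2, 1, 2, 2, 2, 2, 1, 2, 2, 2) and L = D - A. Computing the eigenvalues of L and sorting gives [0, 0.0979, 0.3820, 0.8244, 1.3820, 2, 2.6180, 3.1756, 3.6180, 3.9021]. The Fiedler value lambda_2 = 0.0979 is strictly positive, so the graph is connected. The eigenvalues sum to 18, which equals trace(L) = 2|E|.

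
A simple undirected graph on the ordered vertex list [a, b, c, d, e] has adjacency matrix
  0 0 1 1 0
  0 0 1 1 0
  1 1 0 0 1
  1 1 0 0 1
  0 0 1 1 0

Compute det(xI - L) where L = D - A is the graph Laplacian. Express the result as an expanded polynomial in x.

x^5 - 12x^4 + 51x^3 - 92x^2 + 60x

Each diagonal entry of L is the vertex degree and each off-diagonal entry is -1 where an edge is present, 0 otherwise; in the order [a, b, c, d, e] the diagonal is [2, 2, 3, 3, 2]. L has integer entries, so p(x) = det(xI - L) has integer coefficients. Expanding the determinant yields x^5 - 12x^4 + 51x^3 - 92x^2 + 60x. Since p(0) = det(-L) = 0, x divides p(x). The largest eigenvalue, 5, is at most the vertex count 5. There is one zero in the spectrum, matching the 1 component.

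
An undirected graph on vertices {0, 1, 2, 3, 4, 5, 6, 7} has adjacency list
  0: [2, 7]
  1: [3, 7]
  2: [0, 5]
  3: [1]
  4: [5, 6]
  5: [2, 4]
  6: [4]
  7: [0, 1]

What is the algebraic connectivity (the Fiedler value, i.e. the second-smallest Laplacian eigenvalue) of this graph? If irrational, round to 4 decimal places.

Each diagonal entry of L is the vertex degree and each off-diagonal entry is -1 where an edge is present, 0 otherwise; in the order [0, 1, 2, 3, 4, 5, 6, 7] the diagonal is [2, 2, 2, 1, 2, 2, 1, 2]. The sorted Laplacian eigenvalues are [0, 0.1522, 0.5858, 1.2346, 2, 2.7654, 3.4142, 3.8478]; the algebraic connectivity is the second entry, 0.1522.

0.1522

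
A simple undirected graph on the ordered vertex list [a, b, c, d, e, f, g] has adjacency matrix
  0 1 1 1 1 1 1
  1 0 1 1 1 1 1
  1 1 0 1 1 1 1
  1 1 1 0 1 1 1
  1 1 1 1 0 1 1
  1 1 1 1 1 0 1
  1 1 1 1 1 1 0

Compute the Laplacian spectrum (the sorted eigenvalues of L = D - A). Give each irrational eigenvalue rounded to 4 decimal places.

[0, 7, 7, 7, 7, 7, 7]

With the vertex order [a, b, c, d, e, f, g], the degrees are [6, 6, 6, 6, 6, 6, 6], giving D = diag(6, 6, 6, 6, 6, 6, 6) and L = D - A. L is symmetric positive semidefinite, so every eigenvalue is real and nonnegative. The single zero eigenvalue shows the graph is connected. The largest eigenvalue, 7, is at most the vertex count 7.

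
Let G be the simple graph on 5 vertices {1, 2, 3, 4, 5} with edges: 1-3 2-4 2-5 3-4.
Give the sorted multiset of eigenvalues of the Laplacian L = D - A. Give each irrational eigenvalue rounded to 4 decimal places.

With the vertex order [1, 2, 3, 4, 5], the degrees are [1, 2, 2, 2, 1], giving D = diag(1, 2, 2, 2, 1) and L = D - A. The multiplicity of 0 as a Laplacian eigenvalue equals the number of connected components. The single zero eigenvalue shows the graph is connected. There is one zero in the spectrum, matching the 1 component. The largest eigenvalue, 3.6180, is at most the vertex count 5.

[0, 0.3820, 1.3820, 2.6180, 3.6180]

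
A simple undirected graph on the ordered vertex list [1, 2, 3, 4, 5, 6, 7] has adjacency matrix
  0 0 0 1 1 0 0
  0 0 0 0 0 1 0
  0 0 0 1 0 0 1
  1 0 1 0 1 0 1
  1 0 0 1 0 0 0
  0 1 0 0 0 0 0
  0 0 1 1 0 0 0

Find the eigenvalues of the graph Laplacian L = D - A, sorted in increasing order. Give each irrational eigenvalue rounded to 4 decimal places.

With the vertex order [1, 2, 3, 4, 5, 6, 7], the degrees are [2, 1, 2, 4, 2, 1, 2], giving D = diag(2, 1, 2, 4, 2, 1, 2) and L = D - A. Since every row of L sums to 0, the all-ones vector is in the kernel and 0 is an eigenvalue. The 2 zero eigenvalues correspond to the 2 connected components. The largest eigenvalue, 5, is at most the vertex count 7.

[0, 0, 1, 2, 3, 3, 5]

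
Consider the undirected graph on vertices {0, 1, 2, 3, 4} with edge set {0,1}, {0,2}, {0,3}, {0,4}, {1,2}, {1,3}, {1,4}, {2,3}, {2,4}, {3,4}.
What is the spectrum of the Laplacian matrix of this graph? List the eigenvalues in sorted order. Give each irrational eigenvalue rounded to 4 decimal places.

[0, 5, 5, 5, 5]

With the vertex order [0, 1, 2, 3, 4], the degrees are [4, 4, 4, 4, 4], giving D = diag(4, 4, 4, 4, 4) and L = D - A. The multiplicity of 0 as a Laplacian eigenvalue equals the number of connected components. By the matrix-tree theorem the graph has (1/5) * product of the nonzero eigenvalues = 125 spanning trees. The largest eigenvalue, 5, is at most the vertex count 5.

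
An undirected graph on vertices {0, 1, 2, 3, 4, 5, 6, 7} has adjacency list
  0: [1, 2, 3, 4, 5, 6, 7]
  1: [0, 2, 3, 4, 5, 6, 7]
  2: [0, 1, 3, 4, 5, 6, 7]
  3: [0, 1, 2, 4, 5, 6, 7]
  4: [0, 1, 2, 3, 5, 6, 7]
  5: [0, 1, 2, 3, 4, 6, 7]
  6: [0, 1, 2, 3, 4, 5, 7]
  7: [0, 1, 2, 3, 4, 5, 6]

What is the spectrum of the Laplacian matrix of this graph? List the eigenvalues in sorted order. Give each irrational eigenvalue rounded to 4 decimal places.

Reading degrees in the order [0, 1, 2, 3, 4, 5, 6, 7] gives [7, 7, 7, 7, 7, 7, 7, 7]; set D = diag(7, 7, 7, 7, 7, 7, 7, 7) and form L = D - A. The multiplicity of 0 as a Laplacian eigenvalue equals the number of connected components. The largest eigenvalue, 8, is at most the vertex count 8. There is one zero in the spectrum, matching the 1 component.

[0, 8, 8, 8, 8, 8, 8, 8]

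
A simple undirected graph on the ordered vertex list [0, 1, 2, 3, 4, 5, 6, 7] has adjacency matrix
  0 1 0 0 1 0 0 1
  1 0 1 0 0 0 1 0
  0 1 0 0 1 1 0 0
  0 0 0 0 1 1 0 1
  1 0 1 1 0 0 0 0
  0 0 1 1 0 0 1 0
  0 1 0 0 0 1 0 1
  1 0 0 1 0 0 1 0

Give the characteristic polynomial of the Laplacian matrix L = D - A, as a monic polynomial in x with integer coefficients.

x^8 - 24x^7 + 240x^6 - 1296x^5 + 4080x^4 - 7488x^3 + 7424x^2 - 3072x

With the vertex order [0, 1, 2, 3, 4, 5, 6, 7], the degrees are [3, 3, 3, 3, 3, 3, 3, 3], giving D = diag(3, 3, 3, 3, 3, 3, 3, 3) and L = D - A. L has integer entries, so p(x) = det(xI - L) has integer coefficients. Expanding the determinant yields x^8 - 24x^7 + 240x^6 - 1296x^5 + 4080x^4 - 7488x^3 + 7424x^2 - 3072x. The constant term is 0 because L is singular (the all-ones vector lies in its kernel). The largest eigenvalue, 6, is at most the vertex count 8.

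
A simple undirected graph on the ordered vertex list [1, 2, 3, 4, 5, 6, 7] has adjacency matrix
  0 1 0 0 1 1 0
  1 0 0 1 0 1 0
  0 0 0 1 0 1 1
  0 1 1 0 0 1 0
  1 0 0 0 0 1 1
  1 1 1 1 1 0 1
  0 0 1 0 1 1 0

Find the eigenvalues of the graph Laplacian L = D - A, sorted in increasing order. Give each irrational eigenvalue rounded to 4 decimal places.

[0, 2, 2, 4, 4, 5, 7]

With the vertex order [1, 2, 3, 4, 5, 6, 7], the degrees are [3, 3, 3, 3, 3, 6, 3], giving D = diag(3, 3, 3, 3, 3, 6, 3) and L = D - A. The multiplicity of 0 as a Laplacian eigenvalue equals the number of connected components. By the matrix-tree theorem the graph has (1/7) * product of the nonzero eigenvalues = 320 spanning trees.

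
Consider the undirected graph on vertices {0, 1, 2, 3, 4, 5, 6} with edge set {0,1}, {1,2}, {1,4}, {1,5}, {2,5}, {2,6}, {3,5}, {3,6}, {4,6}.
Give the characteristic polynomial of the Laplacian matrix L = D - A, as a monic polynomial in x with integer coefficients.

Reading degrees in the order [0, 1, 2, 3, 4, 5, 6] gives [1, 4, 3, 2, 2, 3, 3]; set D = diag(1, 4, 3, 2, 2, 3, 3) and form L = D - A. L has integer entries, so p(x) = det(xI - L) has integer coefficients. Expanding the determinant yields x^7 - 18x^6 + 127x^5 - 446x^4 + 816x^3 - 730x^2 + 245x. The coefficient of x^6 equals -trace(L) = -18, matching the sum of degrees.

x^7 - 18x^6 + 127x^5 - 446x^4 + 816x^3 - 730x^2 + 245x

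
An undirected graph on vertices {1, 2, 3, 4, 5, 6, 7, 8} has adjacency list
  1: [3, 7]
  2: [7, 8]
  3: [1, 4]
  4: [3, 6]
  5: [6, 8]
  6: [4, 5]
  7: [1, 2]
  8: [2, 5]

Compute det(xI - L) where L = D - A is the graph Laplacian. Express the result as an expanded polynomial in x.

x^8 - 16x^7 + 104x^6 - 352x^5 + 660x^4 - 672x^3 + 336x^2 - 64x

Each diagonal entry of L is the vertex degree and each off-diagonal entry is -1 where an edge is present, 0 otherwise; in the order [1, 2, 3, 4, 5, 6, 7, 8] the diagonal is [2, 2, 2, 2, 2, 2, 2, 2]. Computing det(xI - L) by cofactor expansion (or equivalently via sum-over-permutations) gives x^8 - 16x^7 + 104x^6 - 352x^5 + 660x^4 - 672x^3 + 336x^2 - 64x. The constant term is 0 because L is singular (the all-ones vector lies in its kernel). By the matrix-tree theorem the graph has (1/8) * product of the nonzero eigenvalues = 8 spanning trees.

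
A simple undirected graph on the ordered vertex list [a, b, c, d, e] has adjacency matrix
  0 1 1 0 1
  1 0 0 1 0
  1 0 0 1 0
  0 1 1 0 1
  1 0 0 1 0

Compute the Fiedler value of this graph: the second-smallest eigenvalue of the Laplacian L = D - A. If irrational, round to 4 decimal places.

2

Each diagonal entry of L is the vertex degree and each off-diagonal entry is -1 where an edge is present, 0 otherwise; in the order [a, b, c, d, e] the diagonal is [3, 2, 2, 3, 2]. The sorted Laplacian eigenvalues are [0, 2, 2, 3, 5]; the algebraic connectivity is the second entry, 2. There is one zero in the spectrum, matching the 1 component.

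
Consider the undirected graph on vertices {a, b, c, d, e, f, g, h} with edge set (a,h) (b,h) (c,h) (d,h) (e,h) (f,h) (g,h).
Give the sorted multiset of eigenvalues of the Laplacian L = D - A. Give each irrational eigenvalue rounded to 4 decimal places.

[0, 1, 1, 1, 1, 1, 1, 8]

Each diagonal entry of L is the vertex degree and each off-diagonal entry is -1 where an edge is present, 0 otherwise; in the order [a, b, c, d, e, f, g, h] the diagonal is [1, 1, 1, 1, 1, 1, 1, 7]. L is symmetric positive semidefinite, so every eigenvalue is real and nonnegative. The single zero eigenvalue shows the graph is connected. The largest eigenvalue, 8, is at most the vertex count 8.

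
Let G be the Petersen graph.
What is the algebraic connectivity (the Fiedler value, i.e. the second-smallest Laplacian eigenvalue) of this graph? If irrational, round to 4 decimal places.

2

The graph has 10 vertices and degree multiset [3, 3, 3, 3, 3, 3, 3, 3, 3, 3]; D is the diagonal matrix of degrees and L = D - A. The sorted Laplacian eigenvalues are [0, 2, 2, 2, 2, 2, 5, 5, 5, 5]; the algebraic connectivity is the second entry, 2. The eigenvalues sum to 30, which equals trace(L) = 2|E|.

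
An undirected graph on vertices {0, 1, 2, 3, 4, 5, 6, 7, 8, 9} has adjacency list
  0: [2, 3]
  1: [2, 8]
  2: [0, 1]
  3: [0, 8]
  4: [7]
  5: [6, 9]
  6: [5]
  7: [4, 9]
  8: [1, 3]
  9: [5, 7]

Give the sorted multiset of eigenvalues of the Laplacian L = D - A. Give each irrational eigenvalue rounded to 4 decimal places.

[0, 0, 0.3820, 1.3820, 1.3820, 1.3820, 2.6180, 3.6180, 3.6180, 3.6180]

With the vertex order [0, 1, 2, 3, 4, 5, 6, 7, 8, 9], the degrees are [2, 2, 2, 2, 1, 2, 1, 2, 2, 2], giving D = diag(2, 2, 2, 2, 1, 2, 1, 2, 2, 2) and L = D - A. L is symmetric positive semidefinite, so every eigenvalue is real and nonnegative. The 2 zero eigenvalues correspond to the 2 connected components. There are 2 zeros in the spectrum, matching the 2 components. The eigenvalues sum to 18, which equals trace(L) = 2|E|.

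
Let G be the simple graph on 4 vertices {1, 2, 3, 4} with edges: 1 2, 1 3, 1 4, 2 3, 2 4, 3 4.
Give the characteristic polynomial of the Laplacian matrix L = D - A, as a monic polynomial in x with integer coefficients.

Reading degrees in the order [1, 2, 3, 4] gives [3, 3, 3, 3]; set D = diag(3, 3, 3, 3) and form L = D - A. L has integer entries, so p(x) = det(xI - L) has integer coefficients. Expanding the determinant yields x^4 - 12x^3 + 48x^2 - 64x. Since p(0) = det(-L) = 0, x divides p(x). The largest eigenvalue, 4, is at most the vertex count 4.

x^4 - 12x^3 + 48x^2 - 64x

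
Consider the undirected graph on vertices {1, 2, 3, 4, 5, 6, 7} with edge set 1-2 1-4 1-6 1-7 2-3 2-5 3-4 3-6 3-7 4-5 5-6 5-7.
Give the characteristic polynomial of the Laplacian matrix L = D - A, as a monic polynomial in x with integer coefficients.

x^7 - 24x^6 + 234x^5 - 1192x^4 + 3357x^3 - 4968x^2 + 3024x

Each diagonal entry of L is the vertex degree and each off-diagonal entry is -1 where an edge is present, 0 otherwise; in the order [1, 2, 3, 4, 5, 6, 7] the diagonal is [4, 3, 4, 3, 4, 3, 3]. Computing det(xI - L) by cofactor expansion (or equivalently via sum-over-permutations) gives x^7 - 24x^6 + 234x^5 - 1192x^4 + 3357x^3 - 4968x^2 + 3024x. The coefficient of x^6 equals -trace(L) = -24, matching the sum of degrees. By the matrix-tree theorem the graph has (1/7) * product of the nonzero eigenvalues = 432 spanning trees.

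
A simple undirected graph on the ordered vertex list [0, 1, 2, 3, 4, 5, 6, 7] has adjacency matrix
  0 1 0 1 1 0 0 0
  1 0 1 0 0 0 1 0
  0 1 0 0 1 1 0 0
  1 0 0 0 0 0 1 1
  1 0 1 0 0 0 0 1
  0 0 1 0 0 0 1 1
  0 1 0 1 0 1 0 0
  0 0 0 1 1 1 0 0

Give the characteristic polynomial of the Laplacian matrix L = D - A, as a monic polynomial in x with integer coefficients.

With the vertex order [0, 1, 2, 3, 4, 5, 6, 7], the degrees are [3, 3, 3, 3, 3, 3, 3, 3], giving D = diag(3, 3, 3, 3, 3, 3, 3, 3) and L = D - A. Computing det(xI - L) by cofactor expansion (or equivalently via sum-over-permutations) gives x^8 - 24x^7 + 240x^6 - 1296x^5 + 4080x^4 - 7488x^3 + 7424x^2 - 3072x. Since p(0) = det(-L) = 0, x divides p(x). There is one zero in the spectrum, matching the 1 component. The eigenvalues sum to 24, which equals trace(L) = 2|E|.

x^8 - 24x^7 + 240x^6 - 1296x^5 + 4080x^4 - 7488x^3 + 7424x^2 - 3072x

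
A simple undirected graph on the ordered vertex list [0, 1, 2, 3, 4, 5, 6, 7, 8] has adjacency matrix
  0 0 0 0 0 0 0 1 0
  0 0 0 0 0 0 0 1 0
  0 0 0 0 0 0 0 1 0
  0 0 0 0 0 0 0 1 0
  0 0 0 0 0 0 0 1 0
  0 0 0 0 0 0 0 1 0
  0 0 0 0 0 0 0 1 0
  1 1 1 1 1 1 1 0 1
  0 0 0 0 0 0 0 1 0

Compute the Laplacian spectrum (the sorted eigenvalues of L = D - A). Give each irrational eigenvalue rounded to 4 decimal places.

[0, 1, 1, 1, 1, 1, 1, 1, 9]

Reading degrees in the order [0, 1, 2, 3, 4, 5, 6, 7, 8] gives [1, 1, 1, 1, 1, 1, 1, 8, 1]; set D = diag(1, 1, 1, 1, 1, 1, 1, 8, 1) and form L = D - A. L is symmetric positive semidefinite, so every eigenvalue is real and nonnegative. The single zero eigenvalue shows the graph is connected. The eigenvalues sum to 16, which equals trace(L) = 2|E|.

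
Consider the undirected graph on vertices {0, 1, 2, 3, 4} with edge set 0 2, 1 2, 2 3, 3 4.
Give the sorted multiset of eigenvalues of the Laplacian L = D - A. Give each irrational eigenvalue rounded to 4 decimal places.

Reading degrees in the order [0, 1, 2, 3, 4] gives [1, 1, 3, 2, 1]; set D = diag(1, 1, 3, 2, 1) and form L = D - A. The multiplicity of 0 as a Laplacian eigenvalue equals the number of connected components. The single zero eigenvalue shows the graph is connected. The eigenvalues sum to 8, which equals trace(L) = 2|E|.

[0, 0.5188, 1, 2.3111, 4.1701]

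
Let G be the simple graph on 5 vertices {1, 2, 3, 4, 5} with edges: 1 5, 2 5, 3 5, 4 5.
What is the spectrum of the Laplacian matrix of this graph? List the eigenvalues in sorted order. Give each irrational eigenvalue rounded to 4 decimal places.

[0, 1, 1, 1, 5]

Reading degrees in the order [1, 2, 3, 4, 5] gives [1, 1, 1, 1, 4]; set D = diag(1, 1, 1, 1, 4) and form L = D - A. The multiplicity of 0 as a Laplacian eigenvalue equals the number of connected components. The single zero eigenvalue shows the graph is connected.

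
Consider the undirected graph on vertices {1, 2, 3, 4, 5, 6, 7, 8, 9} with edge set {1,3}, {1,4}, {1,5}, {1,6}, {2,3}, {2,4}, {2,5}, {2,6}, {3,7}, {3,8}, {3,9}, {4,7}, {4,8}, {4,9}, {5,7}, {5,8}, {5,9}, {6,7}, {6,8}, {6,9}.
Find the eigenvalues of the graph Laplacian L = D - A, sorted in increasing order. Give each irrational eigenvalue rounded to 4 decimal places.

With the vertex order [1, 2, 3, 4, 5, 6, 7, 8, 9], the degrees are [4, 4, 5, 5, 5, 5, 4, 4, 4], giving D = diag(4, 4, 5, 5, 5, 5, 4, 4, 4) and L = D - A. Diagonalising L (or applying a numerical eigensolver to the 9x9 matrix) gives the spectrum above.

[0, 4, 4, 4, 4, 5, 5, 5, 9]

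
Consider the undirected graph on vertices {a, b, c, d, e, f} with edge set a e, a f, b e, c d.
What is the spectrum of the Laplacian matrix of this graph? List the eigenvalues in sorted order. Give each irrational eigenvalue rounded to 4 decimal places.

Each diagonal entry of L is the vertex degree and each off-diagonal entry is -1 where an edge is present, 0 otherwise; in the order [a, b, c, d, e, f] the diagonal is [2, 1, 1, 1, 2, 1]. Since every row of L sums to 0, the all-ones vector is in the kernel and 0 is an eigenvalue. The 2 zero eigenvalues correspond to the 2 connected components. The eigenvalues sum to 8, which equals trace(L) = 2|E|.

[0, 0, 0.5858, 2, 2, 3.4142]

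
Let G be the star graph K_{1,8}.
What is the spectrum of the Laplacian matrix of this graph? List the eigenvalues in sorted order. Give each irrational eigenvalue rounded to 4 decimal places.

The graph has 9 vertices and degree multiset [8, 1, 1, 1, 1, 1, 1, 1, 1]; D is the diagonal matrix of degrees and L = D - A. Since every row of L sums to 0, the all-ones vector is in the kernel and 0 is an eigenvalue. By the matrix-tree theorem the graph has (1/9) * product of the nonzero eigenvalues = 1 spanning tree. The eigenvalues sum to 16, which equals trace(L) = 2|E|.

[0, 1, 1, 1, 1, 1, 1, 1, 9]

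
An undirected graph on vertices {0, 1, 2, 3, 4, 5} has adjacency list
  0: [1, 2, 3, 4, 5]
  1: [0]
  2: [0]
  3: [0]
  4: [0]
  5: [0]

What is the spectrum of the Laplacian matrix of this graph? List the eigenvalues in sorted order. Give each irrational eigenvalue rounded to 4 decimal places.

With the vertex order [0, 1, 2, 3, 4, 5], the degrees are [5, 1, 1, 1, 1, 1], giving D = diag(5, 1, 1, 1, 1, 1) and L = D - A. The multiplicity of 0 as a Laplacian eigenvalue equals the number of connected components. The largest eigenvalue, 6, is at most the vertex count 6. By the matrix-tree theorem the graph has (1/6) * product of the nonzero eigenvalues = 1 spanning tree.

[0, 1, 1, 1, 1, 6]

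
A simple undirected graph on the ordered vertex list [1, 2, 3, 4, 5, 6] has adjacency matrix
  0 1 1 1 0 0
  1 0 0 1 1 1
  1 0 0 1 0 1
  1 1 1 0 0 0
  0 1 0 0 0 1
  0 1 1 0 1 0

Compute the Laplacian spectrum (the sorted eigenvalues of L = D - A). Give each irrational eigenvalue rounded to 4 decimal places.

[0, 1.4384, 3, 4, 4, 5.5616]

With the vertex order [1, 2, 3, 4, 5, 6], the degrees are [3, 4, 3, 3, 2, 3], giving D = diag(3, 4, 3, 3, 2, 3) and L = D - A. The multiplicity of 0 as a Laplacian eigenvalue equals the number of connected components. There is one zero in the spectrum, matching the 1 component. The largest eigenvalue, 5.5616, is at most the vertex count 6.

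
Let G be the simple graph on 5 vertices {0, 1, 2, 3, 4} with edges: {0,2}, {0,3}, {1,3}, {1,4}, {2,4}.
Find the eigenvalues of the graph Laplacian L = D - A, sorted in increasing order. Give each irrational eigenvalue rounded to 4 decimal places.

With the vertex order [0, 1, 2, 3, 4], the degrees are [2, 2, 2, 2, 2], giving D = diag(2, 2, 2, 2, 2) and L = D - A. Since every row of L sums to 0, the all-ones vector is in the kernel and 0 is an eigenvalue. The largest eigenvalue, 3.6180, is at most the vertex count 5. There is one zero in the spectrum, matching the 1 component.

[0, 1.3820, 1.3820, 3.6180, 3.6180]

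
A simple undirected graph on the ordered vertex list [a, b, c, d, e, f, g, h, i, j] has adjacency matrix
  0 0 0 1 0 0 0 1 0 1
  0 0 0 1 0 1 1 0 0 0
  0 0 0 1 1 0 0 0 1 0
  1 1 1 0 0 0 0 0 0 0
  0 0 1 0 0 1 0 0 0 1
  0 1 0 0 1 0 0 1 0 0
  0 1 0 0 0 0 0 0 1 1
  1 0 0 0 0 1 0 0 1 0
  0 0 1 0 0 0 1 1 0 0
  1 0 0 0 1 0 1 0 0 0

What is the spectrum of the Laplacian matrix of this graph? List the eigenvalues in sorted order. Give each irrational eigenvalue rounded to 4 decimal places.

With the vertex order [a, b, c, d, e, f, g, h, i, j], the degrees are [3, 3, 3, 3, 3, 3, 3, 3, 3, 3], giving D = diag(3, 3, 3, 3, 3, 3, 3, 3, 3, 3) and L = D - A. Diagonalising L (or applying a numerical eigensolver to the 10x10 matrix) gives the spectrum above. The eigenvalues sum to 30, which equals trace(L) = 2|E|.

[0, 2, 2, 2, 2, 2, 5, 5, 5, 5]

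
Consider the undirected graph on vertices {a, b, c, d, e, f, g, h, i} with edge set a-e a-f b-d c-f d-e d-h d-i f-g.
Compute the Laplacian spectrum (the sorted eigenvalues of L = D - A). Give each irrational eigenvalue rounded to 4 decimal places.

[0, 0.1649, 1, 1, 1, 1, 2.5680, 4.1652, 5.1019]

Each diagonal entry of L is the vertex degree and each off-diagonal entry is -1 where an edge is present, 0 otherwise; in the order [a, b, c, d, e, f, g, h, i] the diagonal is [2, 1, 1, 4, 2, 3, 1, 1, 1]. Diagonalising L (or applying a numerical eigensolver to the 9x9 matrix) gives the spectrum above. There is one zero in the spectrum, matching the 1 component. The largest eigenvalue, 5.1019, is at most the vertex count 9.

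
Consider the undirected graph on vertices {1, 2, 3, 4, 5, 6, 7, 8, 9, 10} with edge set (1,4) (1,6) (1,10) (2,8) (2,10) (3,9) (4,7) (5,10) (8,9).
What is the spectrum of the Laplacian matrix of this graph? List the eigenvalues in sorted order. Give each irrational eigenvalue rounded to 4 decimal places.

Reading degrees in the order [1, 2, 3, 4, 5, 6, 7, 8, 9, 10] gives [3, 2, 1, 2, 1, 1, 1, 2, 2, 3]; set D = diag(3, 2, 1, 2, 1, 1, 1, 2, 2, 3) and form L = D - A. Diagonalising L (or applying a numerical eigensolver to the 10x10 matrix) gives the spectrum above.

[0, 0.1398, 0.4249, 0.6932, 1, 2, 2.2574, 3.1456, 3.6414, 4.6978]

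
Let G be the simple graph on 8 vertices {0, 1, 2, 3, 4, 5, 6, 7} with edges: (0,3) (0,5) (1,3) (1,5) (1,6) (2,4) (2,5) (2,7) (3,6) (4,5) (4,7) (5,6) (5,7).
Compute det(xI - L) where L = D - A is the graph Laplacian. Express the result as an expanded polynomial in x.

With the vertex order [0, 1, 2, 3, 4, 5, 6, 7], the degrees are [2, 3, 3, 3, 3, 6, 3, 3], giving D = diag(2, 3, 3, 3, 3, 6, 3, 3) and L = D - A. L has integer entries, so p(x) = det(xI - L) has integer coefficients. Expanding the determinant yields x^8 - 26x^7 + 278x^6 - 1580x^5 + 5120x^4 - 9344x^3 + 8704x^2 - 3072x. The coefficient of x^7 equals -trace(L) = -26, matching the sum of degrees.

x^8 - 26x^7 + 278x^6 - 1580x^5 + 5120x^4 - 9344x^3 + 8704x^2 - 3072x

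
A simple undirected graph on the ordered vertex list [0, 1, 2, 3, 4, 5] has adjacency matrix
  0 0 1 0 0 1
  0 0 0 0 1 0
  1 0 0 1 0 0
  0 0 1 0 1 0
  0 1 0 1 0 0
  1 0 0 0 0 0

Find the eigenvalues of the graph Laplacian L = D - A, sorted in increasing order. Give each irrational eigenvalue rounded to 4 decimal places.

With the vertex order [0, 1, 2, 3, 4, 5], the degrees are [2, 1, 2, 2, 2, 1], giving D = diag(2, 1, 2, 2, 2, 1) and L = D - A. Since every row of L sums to 0, the all-ones vector is in the kernel and 0 is an eigenvalue.

[0, 0.2679, 1, 2, 3, 3.7321]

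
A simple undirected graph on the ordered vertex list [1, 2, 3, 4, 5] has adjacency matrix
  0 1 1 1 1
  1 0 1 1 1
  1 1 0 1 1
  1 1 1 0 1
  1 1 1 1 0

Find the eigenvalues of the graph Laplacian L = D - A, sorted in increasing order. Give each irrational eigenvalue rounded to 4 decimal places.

With the vertex order [1, 2, 3, 4, 5], the degrees are [4, 4, 4, 4, 4], giving D = diag(4, 4, 4, 4, 4) and L = D - A. L is symmetric positive semidefinite, so every eigenvalue is real and nonnegative. The single zero eigenvalue shows the graph is connected. By the matrix-tree theorem the graph has (1/5) * product of the nonzero eigenvalues = 125 spanning trees. There is one zero in the spectrum, matching the 1 component.

[0, 5, 5, 5, 5]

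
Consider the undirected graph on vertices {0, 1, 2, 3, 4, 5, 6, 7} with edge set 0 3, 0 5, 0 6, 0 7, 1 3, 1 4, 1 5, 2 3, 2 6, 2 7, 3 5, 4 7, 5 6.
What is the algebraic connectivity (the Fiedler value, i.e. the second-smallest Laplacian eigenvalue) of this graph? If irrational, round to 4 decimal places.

Reading degrees in the order [0, 1, 2, 3, 4, 5, 6, 7] gives [4, 3, 3, 4, 2, 4, 3, 3]; set D = diag(4, 3, 3, 4, 2, 4, 3, 3) and form L = D - A. The sorted Laplacian eigenvalues are [0, 1.4072, 2.0600, 3.1463, 3.4055, 4.5627, 5.3396, 6.0786]; the algebraic connectivity is the second entry, 1.4072. The eigenvalues sum to 26, which equals trace(L) = 2|E|.

1.4072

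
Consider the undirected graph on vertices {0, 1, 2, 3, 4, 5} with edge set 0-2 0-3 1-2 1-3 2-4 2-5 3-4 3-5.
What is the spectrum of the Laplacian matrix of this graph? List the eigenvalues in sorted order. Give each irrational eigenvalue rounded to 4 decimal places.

With the vertex order [0, 1, 2, 3, 4, 5], the degrees are [2, 2, 4, 4, 2, 2], giving D = diag(2, 2, 4, 4, 2, 2) and L = D - A. L is symmetric positive semidefinite, so every eigenvalue is real and nonnegative. The largest eigenvalue, 6, is at most the vertex count 6.

[0, 2, 2, 2, 4, 6]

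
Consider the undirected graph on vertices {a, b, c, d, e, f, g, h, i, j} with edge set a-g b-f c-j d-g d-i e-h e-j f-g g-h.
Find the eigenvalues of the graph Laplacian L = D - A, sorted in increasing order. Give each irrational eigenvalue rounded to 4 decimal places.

[0, 0.1655, 0.3820, 0.6815, 1, 2, 2.4314, 2.6180, 3.4768, 5.2448]

Reading degrees in the order [a, b, c, d, e, f, g, h, i, j] gives [1, 1, 1, 2, 2, 2, 4, 2, 1, 2]; set D = diag(1, 1, 1, 2, 2, 2, 4, 2, 1, 2) and form L = D - A. The multiplicity of 0 as a Laplacian eigenvalue equals the number of connected components. By the matrix-tree theorem the graph has (1/10) * product of the nonzero eigenvalues = 1 spanning tree. The eigenvalues sum to 18, which equals trace(L) = 2|E|.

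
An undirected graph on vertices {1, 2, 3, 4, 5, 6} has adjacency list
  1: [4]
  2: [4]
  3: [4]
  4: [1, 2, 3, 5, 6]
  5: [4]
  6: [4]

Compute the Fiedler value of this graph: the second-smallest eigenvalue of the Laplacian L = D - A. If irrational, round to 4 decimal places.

With the vertex order [1, 2, 3, 4, 5, 6], the degrees are [1, 1, 1, 5, 1, 1], giving D = diag(1, 1, 1, 5, 1, 1) and L = D - A. Computing the eigenvalues of L and sorting gives [0, 1, 1, 1, 1, 6]. The Fiedler value lambda_2 = 1 is strictly positive, so the graph is connected.

1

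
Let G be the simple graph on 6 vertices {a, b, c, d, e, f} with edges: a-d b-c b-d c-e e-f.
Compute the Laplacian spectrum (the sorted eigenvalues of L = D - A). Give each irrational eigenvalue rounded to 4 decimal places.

With the vertex order [a, b, c, d, e, f], the degrees are [1, 2, 2, 2, 2, 1], giving D = diag(1, 2, 2, 2, 2, 1) and L = D - A. Since every row of L sums to 0, the all-ones vector is in the kernel and 0 is an eigenvalue. The largest eigenvalue, 3.7321, is at most the vertex count 6. By the matrix-tree theorem the graph has (1/6) * product of the nonzero eigenvalues = 1 spanning tree.

[0, 0.2679, 1, 2, 3, 3.7321]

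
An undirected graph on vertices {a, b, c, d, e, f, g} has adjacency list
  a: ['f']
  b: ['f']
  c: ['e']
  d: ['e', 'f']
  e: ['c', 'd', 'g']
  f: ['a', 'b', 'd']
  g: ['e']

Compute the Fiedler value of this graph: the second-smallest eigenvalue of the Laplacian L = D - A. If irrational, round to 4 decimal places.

With the vertex order [a, b, c, d, e, f, g], the degrees are [1, 1, 1, 2, 3, 3, 1], giving D = diag(1, 1, 1, 2, 3, 3, 1) and L = D - A. Computing the eigenvalues of L and sorting gives [0, 0.2679, 1, 1, 1.5858, 3.7321, 4.4142]. The Fiedler value lambda_2 = 0.2679 is strictly positive, so the graph is connected. There is one zero in the spectrum, matching the 1 component. By the matrix-tree theorem the graph has (1/7) * product of the nonzero eigenvalues = 1 spanning tree.

0.2679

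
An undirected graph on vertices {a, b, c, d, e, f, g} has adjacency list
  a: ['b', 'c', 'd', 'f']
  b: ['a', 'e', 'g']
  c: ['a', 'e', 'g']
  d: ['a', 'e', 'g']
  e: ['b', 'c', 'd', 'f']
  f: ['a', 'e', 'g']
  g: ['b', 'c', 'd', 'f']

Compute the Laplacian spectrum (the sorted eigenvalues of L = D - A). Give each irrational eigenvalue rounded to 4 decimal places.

Each diagonal entry of L is the vertex degree and each off-diagonal entry is -1 where an edge is present, 0 otherwise; in the order [a, b, c, d, e, f, g] the diagonal is [4, 3, 3, 3, 4, 3, 4]. The multiplicity of 0 as a Laplacian eigenvalue equals the number of connected components. The single zero eigenvalue shows the graph is connected. By the matrix-tree theorem the graph has (1/7) * product of the nonzero eigenvalues = 432 spanning trees.

[0, 3, 3, 3, 4, 4, 7]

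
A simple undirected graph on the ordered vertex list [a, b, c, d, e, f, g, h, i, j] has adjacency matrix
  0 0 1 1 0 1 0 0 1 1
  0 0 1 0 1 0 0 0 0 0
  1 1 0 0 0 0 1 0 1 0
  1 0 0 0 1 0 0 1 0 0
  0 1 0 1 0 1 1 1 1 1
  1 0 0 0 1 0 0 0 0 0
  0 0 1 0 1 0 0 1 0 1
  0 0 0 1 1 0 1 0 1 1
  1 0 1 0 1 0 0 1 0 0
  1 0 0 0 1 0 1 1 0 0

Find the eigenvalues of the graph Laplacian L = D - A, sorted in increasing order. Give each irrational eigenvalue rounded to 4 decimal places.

[0, 1.6626, 1.9565, 2.8797, 3.2253, 4.3078, 4.5000, 6.3267, 6.7804, 8.3608]

With the vertex order [a, b, c, d, e, f, g, h, i, j], the degrees are [5, 2, 4, 3, 7, 2, 4, 5, 4, 4], giving D = diag(5, 2, 4, 3, 7, 2, 4, 5, 4, 4) and L = D - A. Diagonalising L (or applying a numerical eigensolver to the 10x10 matrix) gives the spectrum above. The largest eigenvalue, 8.3608, is at most the vertex count 10.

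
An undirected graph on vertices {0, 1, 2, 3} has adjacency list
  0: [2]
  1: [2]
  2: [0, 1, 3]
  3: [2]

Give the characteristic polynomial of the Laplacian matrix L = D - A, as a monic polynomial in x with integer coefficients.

x^4 - 6x^3 + 9x^2 - 4x

Reading degrees in the order [0, 1, 2, 3] gives [1, 1, 3, 1]; set D = diag(1, 1, 3, 1) and form L = D - A. Computing det(xI - L) by cofactor expansion (or equivalently via sum-over-permutations) gives x^4 - 6x^3 + 9x^2 - 4x. The constant term is 0 because L is singular (the all-ones vector lies in its kernel).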